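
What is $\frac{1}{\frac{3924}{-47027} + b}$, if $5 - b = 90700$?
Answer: $- \frac{47027}{4265117689} \approx -1.1026 \cdot 10^{-5}$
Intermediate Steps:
$b = -90695$ ($b = 5 - 90700 = -90695$)
$\frac{1}{\frac{3924}{-47027} + b} = \frac{1}{\frac{3924}{-47027} - 90695} = \frac{1}{3924 \left(- \frac{1}{47027}\right) - 90695} = \frac{1}{- \frac{3924}{47027} - 90695} = \frac{1}{- \frac{4265117689}{47027}} = - \frac{47027}{4265117689}$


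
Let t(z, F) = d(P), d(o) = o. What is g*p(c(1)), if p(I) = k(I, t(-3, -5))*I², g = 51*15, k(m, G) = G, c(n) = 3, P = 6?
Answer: 41310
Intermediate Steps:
t(z, F) = 6
g = 765
p(I) = 6*I²
g*p(c(1)) = 765*(6*3²) = 765*(6*9) = 765*54 = 41310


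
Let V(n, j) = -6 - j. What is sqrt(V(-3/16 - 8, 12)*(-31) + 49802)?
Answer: 2*sqrt(12590) ≈ 224.41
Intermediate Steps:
sqrt(V(-3/16 - 8, 12)*(-31) + 49802) = sqrt((-6 - 1*12)*(-31) + 49802) = sqrt((-6 - 12)*(-31) + 49802) = sqrt(-18*(-31) + 49802) = sqrt(558 + 49802) = sqrt(50360) = 2*sqrt(12590)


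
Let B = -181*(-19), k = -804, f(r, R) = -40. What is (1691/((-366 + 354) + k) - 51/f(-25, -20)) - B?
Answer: -14034373/4080 ≈ -3439.8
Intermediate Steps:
B = 3439
(1691/((-366 + 354) + k) - 51/f(-25, -20)) - B = (1691/((-366 + 354) - 804) - 51/(-40)) - 1*3439 = (1691/(-12 - 804) - 51*(-1/40)) - 3439 = (1691/(-816) + 51/40) - 3439 = (1691*(-1/816) + 51/40) - 3439 = (-1691/816 + 51/40) - 3439 = -3253/4080 - 3439 = -14034373/4080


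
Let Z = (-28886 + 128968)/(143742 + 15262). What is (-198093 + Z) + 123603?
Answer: -5922053939/79502 ≈ -74489.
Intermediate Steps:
Z = 50041/79502 (Z = 100082/159004 = 100082*(1/159004) = 50041/79502 ≈ 0.62943)
(-198093 + Z) + 123603 = (-198093 + 50041/79502) + 123603 = -15748739645/79502 + 123603 = -5922053939/79502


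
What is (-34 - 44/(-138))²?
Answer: 5400976/4761 ≈ 1134.4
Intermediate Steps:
(-34 - 44/(-138))² = (-34 - 44*(-1/138))² = (-34 + 22/69)² = (-2324/69)² = 5400976/4761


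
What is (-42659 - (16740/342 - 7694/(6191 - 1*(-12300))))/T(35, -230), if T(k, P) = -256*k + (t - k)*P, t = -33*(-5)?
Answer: 3000878851/2730528988 ≈ 1.0990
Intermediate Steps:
t = 165
T(k, P) = -256*k + P*(165 - k) (T(k, P) = -256*k + (165 - k)*P = -256*k + P*(165 - k))
(-42659 - (16740/342 - 7694/(6191 - 1*(-12300))))/T(35, -230) = (-42659 - (16740/342 - 7694/(6191 - 1*(-12300))))/(-256*35 + 165*(-230) - 1*(-230)*35) = (-42659 - (16740*(1/342) - 7694/(6191 + 12300)))/(-8960 - 37950 + 8050) = (-42659 - (930/19 - 7694/18491))/(-38860) = (-42659 - (930/19 - 7694*1/18491))*(-1/38860) = (-42659 - (930/19 - 7694/18491))*(-1/38860) = (-42659 - 1*17050444/351329)*(-1/38860) = (-42659 - 17050444/351329)*(-1/38860) = -15004394255/351329*(-1/38860) = 3000878851/2730528988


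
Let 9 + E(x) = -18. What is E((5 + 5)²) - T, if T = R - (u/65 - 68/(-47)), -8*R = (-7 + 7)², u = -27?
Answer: -79334/3055 ≈ -25.969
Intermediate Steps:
E(x) = -27 (E(x) = -9 - 18 = -27)
R = 0 (R = -(-7 + 7)²/8 = -⅛*0² = -⅛*0 = 0)
T = -3151/3055 (T = 0 - (-27/65 - 68/(-47)) = 0 - (-27*1/65 - 68*(-1/47)) = 0 - (-27/65 + 68/47) = 0 - 1*3151/3055 = 0 - 3151/3055 = -3151/3055 ≈ -1.0314)
E((5 + 5)²) - T = -27 - 1*(-3151/3055) = -27 + 3151/3055 = -79334/3055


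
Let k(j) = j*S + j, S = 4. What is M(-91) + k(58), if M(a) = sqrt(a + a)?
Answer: 290 + I*sqrt(182) ≈ 290.0 + 13.491*I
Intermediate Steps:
M(a) = sqrt(2)*sqrt(a) (M(a) = sqrt(2*a) = sqrt(2)*sqrt(a))
k(j) = 5*j (k(j) = j*4 + j = 4*j + j = 5*j)
M(-91) + k(58) = sqrt(2)*sqrt(-91) + 5*58 = sqrt(2)*(I*sqrt(91)) + 290 = I*sqrt(182) + 290 = 290 + I*sqrt(182)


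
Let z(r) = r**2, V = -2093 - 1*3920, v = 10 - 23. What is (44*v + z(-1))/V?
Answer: 571/6013 ≈ 0.094961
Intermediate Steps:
v = -13
V = -6013 (V = -2093 - 3920 = -6013)
(44*v + z(-1))/V = (44*(-13) + (-1)**2)/(-6013) = (-572 + 1)*(-1/6013) = -571*(-1/6013) = 571/6013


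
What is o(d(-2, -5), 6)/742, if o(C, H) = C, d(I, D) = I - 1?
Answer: -3/742 ≈ -0.0040431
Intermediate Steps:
d(I, D) = -1 + I
o(d(-2, -5), 6)/742 = (-1 - 2)/742 = -3*1/742 = -3/742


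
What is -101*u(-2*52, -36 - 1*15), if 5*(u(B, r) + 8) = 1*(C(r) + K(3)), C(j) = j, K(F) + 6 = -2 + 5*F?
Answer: 8484/5 ≈ 1696.8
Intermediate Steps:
K(F) = -8 + 5*F (K(F) = -6 + (-2 + 5*F) = -8 + 5*F)
u(B, r) = -33/5 + r/5 (u(B, r) = -8 + (1*(r + (-8 + 5*3)))/5 = -8 + (1*(r + (-8 + 15)))/5 = -8 + (1*(r + 7))/5 = -8 + (1*(7 + r))/5 = -8 + (7 + r)/5 = -8 + (7/5 + r/5) = -33/5 + r/5)
-101*u(-2*52, -36 - 1*15) = -101*(-33/5 + (-36 - 1*15)/5) = -101*(-33/5 + (-36 - 15)/5) = -101*(-33/5 + (1/5)*(-51)) = -101*(-33/5 - 51/5) = -101*(-84/5) = 8484/5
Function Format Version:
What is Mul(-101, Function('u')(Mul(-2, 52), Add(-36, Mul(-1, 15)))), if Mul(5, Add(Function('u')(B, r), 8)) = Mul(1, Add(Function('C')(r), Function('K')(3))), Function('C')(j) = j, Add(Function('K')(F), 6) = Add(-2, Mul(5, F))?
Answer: Rational(8484, 5) ≈ 1696.8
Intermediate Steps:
Function('K')(F) = Add(-8, Mul(5, F)) (Function('K')(F) = Add(-6, Add(-2, Mul(5, F))) = Add(-8, Mul(5, F)))
Function('u')(B, r) = Add(Rational(-33, 5), Mul(Rational(1, 5), r)) (Function('u')(B, r) = Add(-8, Mul(Rational(1, 5), Mul(1, Add(r, Add(-8, Mul(5, 3)))))) = Add(-8, Mul(Rational(1, 5), Mul(1, Add(r, Add(-8, 15))))) = Add(-8, Mul(Rational(1, 5), Mul(1, Add(r, 7)))) = Add(-8, Mul(Rational(1, 5), Mul(1, Add(7, r)))) = Add(-8, Mul(Rational(1, 5), Add(7, r))) = Add(-8, Add(Rational(7, 5), Mul(Rational(1, 5), r))) = Add(Rational(-33, 5), Mul(Rational(1, 5), r)))
Mul(-101, Function('u')(Mul(-2, 52), Add(-36, Mul(-1, 15)))) = Mul(-101, Add(Rational(-33, 5), Mul(Rational(1, 5), Add(-36, Mul(-1, 15))))) = Mul(-101, Add(Rational(-33, 5), Mul(Rational(1, 5), Add(-36, -15)))) = Mul(-101, Add(Rational(-33, 5), Mul(Rational(1, 5), -51))) = Mul(-101, Add(Rational(-33, 5), Rational(-51, 5))) = Mul(-101, Rational(-84, 5)) = Rational(8484, 5)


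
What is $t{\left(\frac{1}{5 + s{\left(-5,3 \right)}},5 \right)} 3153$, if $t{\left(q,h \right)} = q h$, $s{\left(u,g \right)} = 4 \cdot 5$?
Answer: $\frac{3153}{5} \approx 630.6$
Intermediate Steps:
$s{\left(u,g \right)} = 20$
$t{\left(q,h \right)} = h q$
$t{\left(\frac{1}{5 + s{\left(-5,3 \right)}},5 \right)} 3153 = \frac{5}{5 + 20} \cdot 3153 = \frac{5}{25} \cdot 3153 = 5 \cdot \frac{1}{25} \cdot 3153 = \frac{1}{5} \cdot 3153 = \frac{3153}{5}$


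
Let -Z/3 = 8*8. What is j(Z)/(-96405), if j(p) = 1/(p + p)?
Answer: 1/37019520 ≈ 2.7013e-8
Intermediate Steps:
Z = -192 (Z = -24*8 = -3*64 = -192)
j(p) = 1/(2*p)
j(Z)/(-96405) = ((1/2)/(-192))/(-96405) = ((1/2)*(-1/192))*(-1/96405) = -1/384*(-1/96405) = 1/37019520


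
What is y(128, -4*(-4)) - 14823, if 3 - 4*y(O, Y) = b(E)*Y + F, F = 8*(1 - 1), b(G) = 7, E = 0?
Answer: -59401/4 ≈ -14850.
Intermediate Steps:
F = 0 (F = 8*0 = 0)
y(O, Y) = 3/4 - 7*Y/4 (y(O, Y) = 3/4 - (7*Y + 0)/4 = 3/4 - 7*Y/4)
y(128, -4*(-4)) - 14823 = (3/4 - (-7)*(-4)) - 14823 = (3/4 - 7/4*16) - 14823 = (3/4 - 28) - 14823 = -109/4 - 14823 = -59401/4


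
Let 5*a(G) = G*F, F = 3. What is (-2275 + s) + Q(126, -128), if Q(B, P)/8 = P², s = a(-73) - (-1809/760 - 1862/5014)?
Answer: 245321289747/1905320 ≈ 1.2876e+5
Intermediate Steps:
a(G) = 3*G/5 (a(G) = (G*3)/5 = (3*G)/5 = 3*G/5)
s = -78210293/1905320 (s = (⅗)*(-73) - (-1809/760 - 1862/5014) = -219/5 - (-1809*1/760 - 1862*1/5014) = -219/5 - (-1809/760 - 931/2507) = -219/5 - 1*(-5242723/1905320) = -219/5 + 5242723/1905320 = -78210293/1905320 ≈ -41.048)
Q(B, P) = 8*P²
(-2275 + s) + Q(126, -128) = (-2275 - 78210293/1905320) + 8*(-128)² = -4412813293/1905320 + 8*16384 = -4412813293/1905320 + 131072 = 245321289747/1905320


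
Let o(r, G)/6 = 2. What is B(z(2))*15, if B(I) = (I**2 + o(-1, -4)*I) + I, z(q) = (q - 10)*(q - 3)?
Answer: 2520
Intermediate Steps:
z(q) = (-10 + q)*(-3 + q)
o(r, G) = 12 (o(r, G) = 6*2 = 12)
B(I) = I**2 + 13*I (B(I) = (I**2 + 12*I) + I = I**2 + 13*I)
B(z(2))*15 = ((30 + 2**2 - 13*2)*(13 + (30 + 2**2 - 13*2)))*15 = ((30 + 4 - 26)*(13 + (30 + 4 - 26)))*15 = (8*(13 + 8))*15 = (8*21)*15 = 168*15 = 2520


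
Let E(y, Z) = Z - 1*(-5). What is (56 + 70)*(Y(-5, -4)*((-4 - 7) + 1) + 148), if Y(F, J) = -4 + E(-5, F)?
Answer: 23688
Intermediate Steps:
E(y, Z) = 5 + Z (E(y, Z) = Z + 5 = 5 + Z)
Y(F, J) = 1 + F (Y(F, J) = -4 + (5 + F) = 1 + F)
(56 + 70)*(Y(-5, -4)*((-4 - 7) + 1) + 148) = (56 + 70)*((1 - 5)*((-4 - 7) + 1) + 148) = 126*(-4*(-11 + 1) + 148) = 126*(-4*(-10) + 148) = 126*(40 + 148) = 126*188 = 23688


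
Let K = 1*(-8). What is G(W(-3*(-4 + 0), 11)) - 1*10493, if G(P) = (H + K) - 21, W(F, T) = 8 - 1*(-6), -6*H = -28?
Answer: -31552/3 ≈ -10517.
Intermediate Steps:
H = 14/3 (H = -1/6*(-28) = 14/3 ≈ 4.6667)
W(F, T) = 14 (W(F, T) = 8 + 6 = 14)
K = -8
G(P) = -73/3 (G(P) = (14/3 - 8) - 21 = -10/3 - 21 = -73/3)
G(W(-3*(-4 + 0), 11)) - 1*10493 = -73/3 - 1*10493 = -73/3 - 10493 = -31552/3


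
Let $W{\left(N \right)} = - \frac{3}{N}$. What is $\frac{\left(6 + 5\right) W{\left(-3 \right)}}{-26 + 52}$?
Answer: $\frac{11}{26} \approx 0.42308$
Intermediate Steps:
$\frac{\left(6 + 5\right) W{\left(-3 \right)}}{-26 + 52} = \frac{\left(6 + 5\right) \left(- \frac{3}{-3}\right)}{-26 + 52} = \frac{11 \left(\left(-3\right) \left(- \frac{1}{3}\right)\right)}{26} = \frac{11 \cdot 1}{26} = \frac{1}{26} \cdot 11 = \frac{11}{26}$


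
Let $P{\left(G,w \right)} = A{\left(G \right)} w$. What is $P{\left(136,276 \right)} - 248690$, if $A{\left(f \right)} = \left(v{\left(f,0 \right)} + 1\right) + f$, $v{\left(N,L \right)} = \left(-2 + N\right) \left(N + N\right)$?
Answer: $9848770$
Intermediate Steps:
$v{\left(N,L \right)} = 2 N \left(-2 + N\right)$ ($v{\left(N,L \right)} = \left(-2 + N\right) 2 N = 2 N \left(-2 + N\right)$)
$A{\left(f \right)} = 1 + f + 2 f \left(-2 + f\right)$ ($A{\left(f \right)} = \left(2 f \left(-2 + f\right) + 1\right) + f = \left(1 + 2 f \left(-2 + f\right)\right) + f = 1 + f + 2 f \left(-2 + f\right)$)
$P{\left(G,w \right)} = w \left(1 + G + 2 G \left(-2 + G\right)\right)$ ($P{\left(G,w \right)} = \left(1 + G + 2 G \left(-2 + G\right)\right) w = w \left(1 + G + 2 G \left(-2 + G\right)\right)$)
$P{\left(136,276 \right)} - 248690 = 276 \left(1 + 136 + 2 \cdot 136 \left(-2 + 136\right)\right) - 248690 = 276 \left(1 + 136 + 2 \cdot 136 \cdot 134\right) - 248690 = 276 \left(1 + 136 + 36448\right) - 248690 = 276 \cdot 36585 - 248690 = 10097460 - 248690 = 9848770$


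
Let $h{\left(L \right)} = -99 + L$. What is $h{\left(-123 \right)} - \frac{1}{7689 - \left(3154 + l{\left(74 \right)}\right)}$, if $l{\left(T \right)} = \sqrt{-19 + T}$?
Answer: $- \frac{913138855}{4113234} - \frac{\sqrt{55}}{20566170} \approx -222.0$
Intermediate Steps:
$h{\left(-123 \right)} - \frac{1}{7689 - \left(3154 + l{\left(74 \right)}\right)} = \left(-99 - 123\right) - \frac{1}{7689 - \left(3154 + \sqrt{-19 + 74}\right)} = -222 - \frac{1}{7689 - \left(3154 + \sqrt{55}\right)} = -222 - \frac{1}{4535 - \sqrt{55}}$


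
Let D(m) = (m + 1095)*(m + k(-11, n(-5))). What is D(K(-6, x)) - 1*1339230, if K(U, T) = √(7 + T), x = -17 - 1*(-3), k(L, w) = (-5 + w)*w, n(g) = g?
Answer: -1284487 + 1145*I*√7 ≈ -1.2845e+6 + 3029.4*I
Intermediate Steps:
k(L, w) = w*(-5 + w)
x = -14 (x = -17 + 3 = -14)
D(m) = (50 + m)*(1095 + m) (D(m) = (m + 1095)*(m - 5*(-5 - 5)) = (1095 + m)*(m - 5*(-10)) = (1095 + m)*(m + 50) = (1095 + m)*(50 + m) = (50 + m)*(1095 + m))
D(K(-6, x)) - 1*1339230 = (54750 + (√(7 - 14))² + 1145*√(7 - 14)) - 1*1339230 = (54750 + (√(-7))² + 1145*√(-7)) - 1339230 = (54750 + (I*√7)² + 1145*(I*√7)) - 1339230 = (54750 - 7 + 1145*I*√7) - 1339230 = (54743 + 1145*I*√7) - 1339230 = -1284487 + 1145*I*√7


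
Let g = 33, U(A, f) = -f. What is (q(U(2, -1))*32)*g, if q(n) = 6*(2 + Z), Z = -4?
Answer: -12672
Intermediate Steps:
q(n) = -12 (q(n) = 6*(2 - 4) = 6*(-2) = -12)
(q(U(2, -1))*32)*g = -12*32*33 = -384*33 = -12672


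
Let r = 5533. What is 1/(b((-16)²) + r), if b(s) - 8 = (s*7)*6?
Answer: 1/16293 ≈ 6.1376e-5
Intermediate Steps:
b(s) = 8 + 42*s (b(s) = 8 + (s*7)*6 = 8 + (7*s)*6 = 8 + 42*s)
1/(b((-16)²) + r) = 1/((8 + 42*(-16)²) + 5533) = 1/((8 + 42*256) + 5533) = 1/((8 + 10752) + 5533) = 1/(10760 + 5533) = 1/16293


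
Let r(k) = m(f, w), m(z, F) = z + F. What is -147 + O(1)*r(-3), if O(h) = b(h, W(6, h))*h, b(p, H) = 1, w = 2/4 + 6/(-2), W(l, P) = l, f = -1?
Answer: -301/2 ≈ -150.50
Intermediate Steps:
w = -5/2 (w = 2*(1/4) + 6*(-1/2) = 1/2 - 3 = -5/2 ≈ -2.5000)
m(z, F) = F + z
r(k) = -7/2 (r(k) = -5/2 - 1 = -7/2)
O(h) = h (O(h) = 1*h = h)
-147 + O(1)*r(-3) = -147 + 1*(-7/2) = -147 - 7/2 = -301/2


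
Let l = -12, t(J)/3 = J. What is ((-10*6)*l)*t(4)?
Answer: 8640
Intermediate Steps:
t(J) = 3*J
((-10*6)*l)*t(4) = (-10*6*(-12))*(3*4) = -60*(-12)*12 = 720*12 = 8640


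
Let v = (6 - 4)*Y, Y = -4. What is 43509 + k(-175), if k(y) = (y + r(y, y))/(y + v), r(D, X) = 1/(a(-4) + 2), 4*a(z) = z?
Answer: 2654107/61 ≈ 43510.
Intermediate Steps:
a(z) = z/4
r(D, X) = 1 (r(D, X) = 1/((1/4)*(-4) + 2) = 1/(-1 + 2) = 1/1 = 1)
v = -8 (v = (6 - 4)*(-4) = 2*(-4) = -8)
k(y) = (1 + y)/(-8 + y) (k(y) = (y + 1)/(y - 8) = (1 + y)/(-8 + y))
43509 + k(-175) = 43509 + (1 - 175)/(-8 - 175) = 43509 - 174/(-183) = 43509 - 1/183*(-174) = 43509 + 58/61 = 2654107/61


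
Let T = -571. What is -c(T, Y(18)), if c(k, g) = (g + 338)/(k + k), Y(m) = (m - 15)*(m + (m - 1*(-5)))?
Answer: 461/1142 ≈ 0.40368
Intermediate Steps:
Y(m) = (-15 + m)*(5 + 2*m) (Y(m) = (-15 + m)*(m + (m + 5)) = (-15 + m)*(m + (5 + m)) = (-15 + m)*(5 + 2*m))
c(k, g) = (338 + g)/(2*k) (c(k, g) = (338 + g)/((2*k)) = (338 + g)*(1/(2*k)) = (338 + g)/(2*k))
-c(T, Y(18)) = -(338 + (-75 - 25*18 + 2*18**2))/(2*(-571)) = -(-1)*(338 + (-75 - 450 + 2*324))/(2*571) = -(-1)*(338 + (-75 - 450 + 648))/(2*571) = -(-1)*(338 + 123)/(2*571) = -(-1)*461/(2*571) = -1*(-461/1142) = 461/1142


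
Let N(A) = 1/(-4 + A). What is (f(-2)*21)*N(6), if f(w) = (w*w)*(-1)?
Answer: -42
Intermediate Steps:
f(w) = -w² (f(w) = w²*(-1) = -w²)
(f(-2)*21)*N(6) = (-1*(-2)²*21)/(-4 + 6) = (-1*4*21)/2 = -4*21*(½) = -84*½ = -42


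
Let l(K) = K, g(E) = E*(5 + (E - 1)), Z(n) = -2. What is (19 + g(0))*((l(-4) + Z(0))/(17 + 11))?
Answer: -57/14 ≈ -4.0714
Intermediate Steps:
g(E) = E*(4 + E) (g(E) = E*(5 + (-1 + E)) = E*(4 + E))
(19 + g(0))*((l(-4) + Z(0))/(17 + 11)) = (19 + 0*(4 + 0))*((-4 - 2)/(17 + 11)) = (19 + 0*4)*(-6/28) = (19 + 0)*(-6*1/28) = 19*(-3/14) = -57/14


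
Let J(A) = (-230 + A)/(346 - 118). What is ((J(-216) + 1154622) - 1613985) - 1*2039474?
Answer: -284867641/114 ≈ -2.4988e+6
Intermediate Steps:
J(A) = -115/114 + A/228 (J(A) = (-230 + A)/228 = (-230 + A)*(1/228) = -115/114 + A/228)
((J(-216) + 1154622) - 1613985) - 1*2039474 = (((-115/114 + (1/228)*(-216)) + 1154622) - 1613985) - 1*2039474 = (((-115/114 - 18/19) + 1154622) - 1613985) - 2039474 = ((-223/114 + 1154622) - 1613985) - 2039474 = (131626685/114 - 1613985) - 2039474 = -52367605/114 - 2039474 = -284867641/114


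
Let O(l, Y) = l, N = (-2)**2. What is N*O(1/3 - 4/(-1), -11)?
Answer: 52/3 ≈ 17.333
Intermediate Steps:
N = 4
N*O(1/3 - 4/(-1), -11) = 4*(1/3 - 4/(-1)) = 4*(1*(1/3) - 4*(-1)) = 4*(1/3 + 4) = 4*(13/3) = 52/3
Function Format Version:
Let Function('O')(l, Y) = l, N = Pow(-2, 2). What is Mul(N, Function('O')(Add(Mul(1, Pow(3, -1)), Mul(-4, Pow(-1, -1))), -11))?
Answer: Rational(52, 3) ≈ 17.333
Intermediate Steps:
N = 4
Mul(N, Function('O')(Add(Mul(1, Pow(3, -1)), Mul(-4, Pow(-1, -1))), -11)) = Mul(4, Add(Mul(1, Pow(3, -1)), Mul(-4, Pow(-1, -1)))) = Mul(4, Add(Mul(1, Rational(1, 3)), Mul(-4, -1))) = Mul(4, Add(Rational(1, 3), 4)) = Mul(4, Rational(13, 3)) = Rational(52, 3)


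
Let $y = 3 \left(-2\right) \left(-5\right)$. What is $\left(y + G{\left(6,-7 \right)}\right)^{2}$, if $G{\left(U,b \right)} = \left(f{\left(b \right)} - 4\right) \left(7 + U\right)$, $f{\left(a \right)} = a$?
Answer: $12769$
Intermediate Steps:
$y = 30$ ($y = \left(-6\right) \left(-5\right) = 30$)
$G{\left(U,b \right)} = \left(-4 + b\right) \left(7 + U\right)$ ($G{\left(U,b \right)} = \left(b - 4\right) \left(7 + U\right) = \left(-4 + b\right) \left(7 + U\right)$)
$\left(y + G{\left(6,-7 \right)}\right)^{2} = \left(30 + \left(-28 - 24 + 7 \left(-7\right) + 6 \left(-7\right)\right)\right)^{2} = \left(30 - 143\right)^{2} = \left(-113\right)^{2} = 12769$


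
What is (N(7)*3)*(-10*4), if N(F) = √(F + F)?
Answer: -120*√14 ≈ -449.00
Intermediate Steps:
N(F) = √2*√F (N(F) = √(2*F) = √2*√F)
(N(7)*3)*(-10*4) = ((√2*√7)*3)*(-10*4) = (√14*3)*(-40) = (3*√14)*(-40) = -120*√14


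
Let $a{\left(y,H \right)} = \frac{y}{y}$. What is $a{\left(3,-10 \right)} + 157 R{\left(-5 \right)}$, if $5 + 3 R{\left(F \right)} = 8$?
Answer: $158$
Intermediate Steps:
$a{\left(y,H \right)} = 1$
$R{\left(F \right)} = 1$ ($R{\left(F \right)} = - \frac{5}{3} + \frac{1}{3} \cdot 8 = - \frac{5}{3} + \frac{8}{3} = 1$)
$a{\left(3,-10 \right)} + 157 R{\left(-5 \right)} = 1 + 157 \cdot 1 = 1 + 157 = 158$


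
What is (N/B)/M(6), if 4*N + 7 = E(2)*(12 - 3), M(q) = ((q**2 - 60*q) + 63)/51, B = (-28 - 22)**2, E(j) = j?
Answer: -187/870000 ≈ -0.00021494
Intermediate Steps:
B = 2500 (B = (-50)**2 = 2500)
M(q) = 21/17 - 20*q/17 + q**2/51 (M(q) = (63 + q**2 - 60*q)*(1/51) = 21/17 - 20*q/17 + q**2/51)
N = 11/4 (N = -7/4 + (2*(12 - 3))/4 = -7/4 + (2*9)/4 = -7/4 + (1/4)*18 = -7/4 + 9/2 = 11/4 ≈ 2.7500)
(N/B)/M(6) = ((11/4)/2500)/(21/17 - 20/17*6 + (1/51)*6**2) = ((11/4)*(1/2500))/(21/17 - 120/17 + (1/51)*36) = 11/(10000*(21/17 - 120/17 + 12/17)) = 11/(10000*(-87/17)) = (11/10000)*(-17/87) = -187/870000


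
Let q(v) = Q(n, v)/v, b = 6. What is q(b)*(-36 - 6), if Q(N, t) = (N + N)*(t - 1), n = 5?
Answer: -350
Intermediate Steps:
Q(N, t) = 2*N*(-1 + t) (Q(N, t) = (2*N)*(-1 + t) = 2*N*(-1 + t))
q(v) = (-10 + 10*v)/v (q(v) = (2*5*(-1 + v))/v = (-10 + 10*v)/v)
q(b)*(-36 - 6) = (10 - 10/6)*(-36 - 6) = (10 - 10*⅙)*(-42) = (10 - 5/3)*(-42) = (25/3)*(-42) = -350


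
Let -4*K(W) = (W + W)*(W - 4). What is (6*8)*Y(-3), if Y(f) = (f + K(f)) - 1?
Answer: -696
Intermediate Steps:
K(W) = -W*(-4 + W)/2 (K(W) = -(W + W)*(W - 4)/4 = -2*W*(-4 + W)/4 = -W*(-4 + W)/2)
Y(f) = -1 + f + f*(4 - f)/2 (Y(f) = (f + f*(4 - f)/2) - 1 = -1 + f + f*(4 - f)/2)
(6*8)*Y(-3) = (6*8)*(-1 + 3*(-3) - ½*(-3)²) = 48*(-1 - 9 - ½*9) = 48*(-1 - 9 - 9/2) = 48*(-29/2) = -696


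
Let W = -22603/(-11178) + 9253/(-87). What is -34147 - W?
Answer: -11035338623/324162 ≈ -34043.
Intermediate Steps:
W = -33821191/324162 (W = -22603*(-1/11178) + 9253*(-1/87) = 22603/11178 - 9253/87 = -33821191/324162 ≈ -104.33)
-34147 - W = -34147 - 1*(-33821191/324162) = -34147 + 33821191/324162 = -11035338623/324162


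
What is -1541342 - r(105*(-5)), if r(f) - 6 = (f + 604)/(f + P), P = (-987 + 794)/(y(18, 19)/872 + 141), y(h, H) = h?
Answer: -49883831928689/32363773 ≈ -1.5413e+6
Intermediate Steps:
P = -84148/61485 (P = (-987 + 794)/(18/872 + 141) = -193/(18*(1/872) + 141) = -193/(9/436 + 141) = -193/61485/436 = -193*436/61485 = -84148/61485 ≈ -1.3686)
r(f) = 6 + (604 + f)/(-84148/61485 + f) (r(f) = 6 + (f + 604)/(f - 84148/61485) = 6 + (604 + f)/(-84148/61485 + f))
-1541342 - r(105*(-5)) = -1541342 - 3*(12210684 + 143465*(105*(-5)))/(-84148 + 61485*(105*(-5))) = -1541342 - 3*(12210684 + 143465*(-525))/(-84148 + 61485*(-525)) = -1541342 - 3*(12210684 - 75319125)/(-84148 - 32279625) = -1541342 - 3*(-63108441)/(-32363773) = -1541342 - 3*(-1)*(-63108441)/32363773 = -1541342 - 1*189325323/32363773 = -1541342 - 189325323/32363773 = -49883831928689/32363773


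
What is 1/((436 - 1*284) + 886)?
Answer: 1/1038 ≈ 0.00096339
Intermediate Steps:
1/((436 - 1*284) + 886) = 1/((436 - 284) + 886) = 1/(152 + 886) = 1/1038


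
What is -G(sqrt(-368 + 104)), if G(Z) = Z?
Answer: -2*I*sqrt(66) ≈ -16.248*I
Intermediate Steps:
-G(sqrt(-368 + 104)) = -sqrt(-368 + 104) = -sqrt(-264) = -2*I*sqrt(66)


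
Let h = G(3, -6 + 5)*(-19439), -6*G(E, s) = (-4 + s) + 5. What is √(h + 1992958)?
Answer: √1992958 ≈ 1411.7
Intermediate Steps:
G(E, s) = -⅙ - s/6 (G(E, s) = -((-4 + s) + 5)/6 = -(1 + s)/6 = -⅙ - s/6)
h = 0 (h = (-⅙ - (-6 + 5)/6)*(-19439) = (-⅙ - ⅙*(-1))*(-19439) = (-⅙ + ⅙)*(-19439) = 0*(-19439) = 0)
√(h + 1992958) = √(0 + 1992958) = √1992958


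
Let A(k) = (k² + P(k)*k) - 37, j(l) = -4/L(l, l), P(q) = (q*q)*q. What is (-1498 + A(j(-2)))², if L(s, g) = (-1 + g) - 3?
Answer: 15446264089/6561 ≈ 2.3543e+6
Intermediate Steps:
P(q) = q³ (P(q) = q²*q = q³)
L(s, g) = -4 + g
j(l) = -4/(-4 + l)
A(k) = -37 + k² + k⁴ (A(k) = (k² + k³*k) - 37 = (k² + k⁴) - 37 = -37 + k² + k⁴)
(-1498 + A(j(-2)))² = (-1498 + (-37 + (-4/(-4 - 2))² + (-4/(-4 - 2))⁴))² = (-1498 + (-37 + (-4/(-6))² + (-4/(-6))⁴))² = (-1498 + (-37 + (-4*(-⅙))² + (-4*(-⅙))⁴))² = (-1498 + (-37 + (⅔)² + (⅔)⁴))² = (-1498 + (-37 + 4/9 + 16/81))² = (-1498 - 2945/81)² = (-124283/81)² = 15446264089/6561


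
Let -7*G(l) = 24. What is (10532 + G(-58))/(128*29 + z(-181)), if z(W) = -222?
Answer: 7370/2443 ≈ 3.0168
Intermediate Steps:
G(l) = -24/7 (G(l) = -⅐*24 = -24/7)
(10532 + G(-58))/(128*29 + z(-181)) = (10532 - 24/7)/(128*29 - 222) = 73700/(7*(3712 - 222)) = (73700/7)/3490 = (73700/7)*(1/3490) = 7370/2443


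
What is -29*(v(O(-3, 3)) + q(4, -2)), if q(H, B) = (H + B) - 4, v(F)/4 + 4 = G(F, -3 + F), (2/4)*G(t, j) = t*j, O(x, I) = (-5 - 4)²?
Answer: -1465254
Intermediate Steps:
O(x, I) = 81 (O(x, I) = (-9)² = 81)
G(t, j) = 2*j*t (G(t, j) = 2*(t*j) = 2*(j*t) = 2*j*t)
v(F) = -16 + 8*F*(-3 + F) (v(F) = -16 + 4*(2*(-3 + F)*F) = -16 + 4*(2*F*(-3 + F)) = -16 + 8*F*(-3 + F))
q(H, B) = -4 + B + H (q(H, B) = (B + H) - 4 = -4 + B + H)
-29*(v(O(-3, 3)) + q(4, -2)) = -29*((-16 + 8*81*(-3 + 81)) + (-4 - 2 + 4)) = -29*((-16 + 8*81*78) - 2) = -29*((-16 + 50544) - 2) = -29*(50528 - 2) = -29*50526 = -1465254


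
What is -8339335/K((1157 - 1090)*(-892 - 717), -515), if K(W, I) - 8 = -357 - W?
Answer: -8339335/107454 ≈ -77.608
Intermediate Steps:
K(W, I) = -349 - W (K(W, I) = 8 + (-357 - W) = -349 - W)
-8339335/K((1157 - 1090)*(-892 - 717), -515) = -8339335/(-349 - (1157 - 1090)*(-892 - 717)) = -8339335/(-349 - 67*(-1609)) = -8339335/(-349 - 1*(-107803)) = -8339335/(-349 + 107803) = -8339335/107454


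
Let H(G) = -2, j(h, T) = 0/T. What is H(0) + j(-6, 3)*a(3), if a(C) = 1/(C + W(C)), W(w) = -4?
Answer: -2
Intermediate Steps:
j(h, T) = 0
a(C) = 1/(-4 + C) (a(C) = 1/(C - 4) = 1/(-4 + C))
H(0) + j(-6, 3)*a(3) = -2 + 0/(-4 + 3) = -2 + 0/(-1) = -2 + 0*(-1) = -2 + 0 = -2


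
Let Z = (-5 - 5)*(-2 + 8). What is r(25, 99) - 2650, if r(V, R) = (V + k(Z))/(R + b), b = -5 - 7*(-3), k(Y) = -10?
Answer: -60947/23 ≈ -2649.9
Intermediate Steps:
Z = -60 (Z = -10*6 = -60)
b = 16 (b = -5 + 21 = 16)
r(V, R) = (-10 + V)/(16 + R) (r(V, R) = (V - 10)/(R + 16) = (-10 + V)/(16 + R))
r(25, 99) - 2650 = (-10 + 25)/(16 + 99) - 2650 = 15/115 - 2650 = (1/115)*15 - 2650 = 3/23 - 2650 = -60947/23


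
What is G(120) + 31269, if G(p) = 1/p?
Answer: 3752281/120 ≈ 31269.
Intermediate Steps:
G(120) + 31269 = 1/120 + 31269 = 3752281/120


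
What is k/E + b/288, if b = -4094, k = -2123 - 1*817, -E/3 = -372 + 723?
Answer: -64153/5616 ≈ -11.423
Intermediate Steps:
E = -1053 (E = -3*(-372 + 723) = -3*351 = -1053)
k = -2940 (k = -2123 - 817 = -2940)
k/E + b/288 = -2940/(-1053) - 4094/288 = -2940*(-1/1053) - 4094*1/288 = 980/351 - 2047/144 = -64153/5616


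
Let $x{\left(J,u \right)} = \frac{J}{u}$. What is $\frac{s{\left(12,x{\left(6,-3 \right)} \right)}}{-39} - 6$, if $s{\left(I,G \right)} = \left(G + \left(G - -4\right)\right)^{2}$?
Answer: $-6$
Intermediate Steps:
$s{\left(I,G \right)} = \left(4 + 2 G\right)^{2}$ ($s{\left(I,G \right)} = \left(G + \left(G + 4\right)\right)^{2} = \left(G + \left(4 + G\right)\right)^{2} = \left(4 + 2 G\right)^{2}$)
$\frac{s{\left(12,x{\left(6,-3 \right)} \right)}}{-39} - 6 = \frac{4 \left(2 + \frac{6}{-3}\right)^{2}}{-39} - 6 = - \frac{4 \left(2 + 6 \left(- \frac{1}{3}\right)\right)^{2}}{39} - 6 = - \frac{4 \left(2 - 2\right)^{2}}{39} - 6 = - \frac{4 \cdot 0^{2}}{39} - 6 = - \frac{4 \cdot 0}{39} - 6 = \left(- \frac{1}{39}\right) 0 - 6 = 0 - 6 = -6$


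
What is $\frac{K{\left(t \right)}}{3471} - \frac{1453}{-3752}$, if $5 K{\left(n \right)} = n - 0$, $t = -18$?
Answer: $\frac{8383093}{21705320} \approx 0.38622$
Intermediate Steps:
$K{\left(n \right)} = \frac{n}{5}$ ($K{\left(n \right)} = \frac{n - 0}{5} = \frac{n + 0}{5} = \frac{n}{5}$)
$\frac{K{\left(t \right)}}{3471} - \frac{1453}{-3752} = \frac{\frac{1}{5} \left(-18\right)}{3471} - \frac{1453}{-3752} = \left(- \frac{18}{5}\right) \frac{1}{3471} - - \frac{1453}{3752} = - \frac{6}{5785} + \frac{1453}{3752} = \frac{8383093}{21705320}$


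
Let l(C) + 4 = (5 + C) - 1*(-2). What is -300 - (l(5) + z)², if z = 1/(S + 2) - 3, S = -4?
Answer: -1281/4 ≈ -320.25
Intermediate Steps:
l(C) = 3 + C (l(C) = -4 + ((5 + C) - 1*(-2)) = -4 + ((5 + C) + 2) = -4 + (7 + C) = 3 + C)
z = -7/2 (z = 1/(-4 + 2) - 3 = 1/(-2) - 3 = -½ - 3 = -7/2 ≈ -3.5000)
-300 - (l(5) + z)² = -300 - ((3 + 5) - 7/2)² = -300 - (8 - 7/2)² = -300 - (9/2)² = -300 - 1*81/4 = -300 - 81/4 = -1281/4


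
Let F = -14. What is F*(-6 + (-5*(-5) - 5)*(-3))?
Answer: 924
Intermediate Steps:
F*(-6 + (-5*(-5) - 5)*(-3)) = -14*(-6 + (-5*(-5) - 5)*(-3)) = -14*(-6 + (25 - 5)*(-3)) = -14*(-6 + 20*(-3)) = -14*(-6 - 60) = -14*(-66) = 924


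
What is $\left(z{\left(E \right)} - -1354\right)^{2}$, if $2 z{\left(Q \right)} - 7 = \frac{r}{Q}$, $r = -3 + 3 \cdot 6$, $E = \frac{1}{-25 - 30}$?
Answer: $893025$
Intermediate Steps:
$E = - \frac{1}{55}$ ($E = \frac{1}{-55} = - \frac{1}{55} \approx -0.018182$)
$r = 15$ ($r = -3 + 18 = 15$)
$z{\left(Q \right)} = \frac{7}{2} + \frac{15}{2 Q}$ ($z{\left(Q \right)} = \frac{7}{2} + \frac{15 \frac{1}{Q}}{2} = \frac{7}{2} + \frac{15}{2 Q}$)
$\left(z{\left(E \right)} - -1354\right)^{2} = \left(\frac{15 + 7 \left(- \frac{1}{55}\right)}{2 \left(- \frac{1}{55}\right)} - -1354\right)^{2} = \left(\frac{1}{2} \left(-55\right) \left(15 - \frac{7}{55}\right) + 1354\right)^{2} = \left(\frac{1}{2} \left(-55\right) \frac{818}{55} + 1354\right)^{2} = \left(-409 + 1354\right)^{2} = 945^{2} = 893025$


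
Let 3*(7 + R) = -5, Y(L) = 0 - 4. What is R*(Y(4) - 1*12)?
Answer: 416/3 ≈ 138.67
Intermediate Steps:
Y(L) = -4
R = -26/3 (R = -7 + (⅓)*(-5) = -7 - 5/3 = -26/3 ≈ -8.6667)
R*(Y(4) - 1*12) = -26*(-4 - 1*12)/3 = -26*(-4 - 12)/3 = -26/3*(-16) = 416/3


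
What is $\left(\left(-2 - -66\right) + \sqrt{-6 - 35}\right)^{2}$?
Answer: $\left(64 + i \sqrt{41}\right)^{2} \approx 4055.0 + 819.6 i$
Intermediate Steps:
$\left(\left(-2 - -66\right) + \sqrt{-6 - 35}\right)^{2} = \left(\left(-2 + 66\right) + \sqrt{-41}\right)^{2} = \left(64 + i \sqrt{41}\right)^{2}$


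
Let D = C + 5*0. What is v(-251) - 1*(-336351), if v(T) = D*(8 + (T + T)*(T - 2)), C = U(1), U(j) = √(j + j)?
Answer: 336351 + 127014*√2 ≈ 5.1598e+5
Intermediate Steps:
U(j) = √2*√j (U(j) = √(2*j) = √2*√j)
C = √2 (C = √2*√1 = √2*1 = √2 ≈ 1.4142)
D = √2 (D = √2 + 5*0 = √2 + 0 = √2 ≈ 1.4142)
v(T) = √2*(8 + 2*T*(-2 + T)) (v(T) = √2*(8 + (T + T)*(T - 2)) = √2*(8 + (2*T)*(-2 + T)) = √2*(8 + 2*T*(-2 + T)))
v(-251) - 1*(-336351) = 2*√2*(4 + (-251)² - 2*(-251)) - 1*(-336351) = 2*√2*(4 + 63001 + 502) + 336351 = 2*√2*63507 + 336351 = 127014*√2 + 336351 = 336351 + 127014*√2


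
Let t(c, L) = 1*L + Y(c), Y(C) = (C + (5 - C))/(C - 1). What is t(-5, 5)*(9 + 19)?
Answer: 350/3 ≈ 116.67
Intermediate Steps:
Y(C) = 5/(-1 + C)
t(c, L) = L + 5/(-1 + c) (t(c, L) = 1*L + 5/(-1 + c) = L + 5/(-1 + c))
t(-5, 5)*(9 + 19) = ((5 + 5*(-1 - 5))/(-1 - 5))*(9 + 19) = ((5 + 5*(-6))/(-6))*28 = -(5 - 30)/6*28 = -⅙*(-25)*28 = (25/6)*28 = 350/3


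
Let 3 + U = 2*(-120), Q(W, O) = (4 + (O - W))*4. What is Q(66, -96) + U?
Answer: -875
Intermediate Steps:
Q(W, O) = 16 - 4*W + 4*O (Q(W, O) = (4 + O - W)*4 = 16 - 4*W + 4*O)
U = -243 (U = -3 + 2*(-120) = -3 - 240 = -243)
Q(66, -96) + U = (16 - 4*66 + 4*(-96)) - 243 = (16 - 264 - 384) - 243 = -632 - 243 = -875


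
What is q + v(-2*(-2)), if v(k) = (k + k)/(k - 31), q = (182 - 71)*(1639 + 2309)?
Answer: 11832148/27 ≈ 4.3823e+5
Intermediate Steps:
q = 438228 (q = 111*3948 = 438228)
v(k) = 2*k/(-31 + k) (v(k) = (2*k)/(-31 + k) = 2*k/(-31 + k))
q + v(-2*(-2)) = 438228 + 2*(-2*(-2))/(-31 - 2*(-2)) = 438228 + 2*4/(-31 + 4) = 438228 + 2*4/(-27) = 438228 + 2*4*(-1/27) = 438228 - 8/27 = 11832148/27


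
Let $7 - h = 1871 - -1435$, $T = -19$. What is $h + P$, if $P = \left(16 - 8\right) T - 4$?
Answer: $-3455$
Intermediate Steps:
$h = -3299$ ($h = 7 - \left(1871 - -1435\right) = 7 - \left(1871 + 1435\right) = 7 - 3306 = -3299$)
$P = -156$ ($P = \left(16 - 8\right) \left(-19\right) - 4 = 8 \left(-19\right) - 4 = -152 - 4 = -156$)
$h + P = -3299 - 156 = -3455$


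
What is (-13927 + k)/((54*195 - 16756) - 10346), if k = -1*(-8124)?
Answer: 5803/16572 ≈ 0.35017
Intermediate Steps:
k = 8124
(-13927 + k)/((54*195 - 16756) - 10346) = (-13927 + 8124)/((54*195 - 16756) - 10346) = -5803/((10530 - 16756) - 10346) = -5803/(-6226 - 10346) = -5803/(-16572) = -5803*(-1/16572) = 5803/16572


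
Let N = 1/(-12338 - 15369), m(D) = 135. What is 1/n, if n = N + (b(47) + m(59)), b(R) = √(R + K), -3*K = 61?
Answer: 77727361431/10477837430872 - 767677849*√15/10477837430872 ≈ 0.0071345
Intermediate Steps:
K = -61/3 (K = -⅓*61 = -61/3 ≈ -20.333)
b(R) = √(-61/3 + R) (b(R) = √(R - 61/3) = √(-61/3 + R))
N = -1/27707 (N = 1/(-27707) = -1/27707 ≈ -3.6092e-5)
n = 3740444/27707 + 4*√15/3 (n = -1/27707 + (√(-183 + 9*47)/3 + 135) = -1/27707 + (√(-183 + 423)/3 + 135) = -1/27707 + (√240/3 + 135) = -1/27707 + ((4*√15)/3 + 135) = -1/27707 + (4*√15/3 + 135) = -1/27707 + (135 + 4*√15/3) = 3740444/27707 + 4*√15/3 ≈ 140.16)
1/n = 1/(3740444/27707 + 4*√15/3)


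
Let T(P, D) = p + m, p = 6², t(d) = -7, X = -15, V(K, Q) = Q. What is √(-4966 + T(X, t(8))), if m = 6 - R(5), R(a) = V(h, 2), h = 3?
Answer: I*√4926 ≈ 70.185*I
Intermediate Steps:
R(a) = 2
p = 36
m = 4 (m = 6 - 1*2 = 6 - 2 = 4)
T(P, D) = 40 (T(P, D) = 36 + 4 = 40)
√(-4966 + T(X, t(8))) = √(-4966 + 40) = √(-4926) = I*√4926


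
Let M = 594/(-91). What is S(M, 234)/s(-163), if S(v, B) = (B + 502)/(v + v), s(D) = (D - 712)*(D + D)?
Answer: -1196/6051375 ≈ -0.00019764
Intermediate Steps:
s(D) = 2*D*(-712 + D) (s(D) = (-712 + D)*(2*D) = 2*D*(-712 + D))
M = -594/91 (M = 594*(-1/91) = -594/91 ≈ -6.5275)
S(v, B) = (502 + B)/(2*v) (S(v, B) = (502 + B)/((2*v)) = (502 + B)*(1/(2*v)) = (502 + B)/(2*v))
S(M, 234)/s(-163) = ((502 + 234)/(2*(-594/91)))/((2*(-163)*(-712 - 163))) = ((½)*(-91/594)*736)/((2*(-163)*(-875))) = -16744/297/285250 = -16744/297*1/285250 = -1196/6051375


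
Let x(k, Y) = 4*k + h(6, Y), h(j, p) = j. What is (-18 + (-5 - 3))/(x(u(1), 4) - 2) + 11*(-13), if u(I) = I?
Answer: -585/4 ≈ -146.25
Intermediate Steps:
x(k, Y) = 6 + 4*k (x(k, Y) = 4*k + 6 = 6 + 4*k)
(-18 + (-5 - 3))/(x(u(1), 4) - 2) + 11*(-13) = (-18 + (-5 - 3))/((6 + 4*1) - 2) + 11*(-13) = (-18 - 8)/((6 + 4) - 2) - 143 = -26/(10 - 2) - 143 = -26/8 - 143 = -26*⅛ - 143 = -13/4 - 143 = -585/4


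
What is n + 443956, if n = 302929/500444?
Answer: 222175419393/500444 ≈ 4.4396e+5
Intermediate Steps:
n = 302929/500444 (n = 302929*(1/500444) = 302929/500444 ≈ 0.60532)
n + 443956 = 302929/500444 + 443956 = 222175419393/500444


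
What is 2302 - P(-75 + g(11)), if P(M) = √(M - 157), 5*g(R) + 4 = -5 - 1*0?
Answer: 2302 - I*√5845/5 ≈ 2302.0 - 15.291*I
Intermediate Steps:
g(R) = -9/5 (g(R) = -⅘ + (-5 - 1*0)/5 = -⅘ + (-5 + 0)/5 = -⅘ + (⅕)*(-5) = -⅘ - 1 = -9/5)
P(M) = √(-157 + M)
2302 - P(-75 + g(11)) = 2302 - √(-157 + (-75 - 9/5)) = 2302 - √(-157 - 384/5) = 2302 - √(-1169/5) = 2302 - I*√5845/5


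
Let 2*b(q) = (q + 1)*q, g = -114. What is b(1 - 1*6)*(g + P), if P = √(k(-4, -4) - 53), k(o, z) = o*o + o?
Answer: -1140 + 10*I*√41 ≈ -1140.0 + 64.031*I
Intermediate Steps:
b(q) = q*(1 + q)/2 (b(q) = ((q + 1)*q)/2 = ((1 + q)*q)/2 = (q*(1 + q))/2 = q*(1 + q)/2)
k(o, z) = o + o² (k(o, z) = o² + o = o + o²)
P = I*√41 (P = √(-4*(1 - 4) - 53) = √(-4*(-3) - 53) = √(12 - 53) = √(-41) = I*√41 ≈ 6.4031*I)
b(1 - 1*6)*(g + P) = ((1 - 1*6)*(1 + (1 - 1*6))/2)*(-114 + I*√41) = ((1 - 6)*(1 + (1 - 6))/2)*(-114 + I*√41) = ((½)*(-5)*(1 - 5))*(-114 + I*√41) = ((½)*(-5)*(-4))*(-114 + I*√41) = 10*(-114 + I*√41) = -1140 + 10*I*√41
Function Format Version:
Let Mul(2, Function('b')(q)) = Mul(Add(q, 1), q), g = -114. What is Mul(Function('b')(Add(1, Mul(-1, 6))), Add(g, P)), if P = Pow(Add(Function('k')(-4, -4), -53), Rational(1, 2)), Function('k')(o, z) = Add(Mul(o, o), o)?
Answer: Add(-1140, Mul(10, I, Pow(41, Rational(1, 2)))) ≈ Add(-1140.0, Mul(64.031, I))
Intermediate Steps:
Function('b')(q) = Mul(Rational(1, 2), q, Add(1, q)) (Function('b')(q) = Mul(Rational(1, 2), Mul(Add(q, 1), q)) = Mul(Rational(1, 2), Mul(Add(1, q), q)) = Mul(Rational(1, 2), Mul(q, Add(1, q))) = Mul(Rational(1, 2), q, Add(1, q)))
Function('k')(o, z) = Add(o, Pow(o, 2)) (Function('k')(o, z) = Add(Pow(o, 2), o) = Add(o, Pow(o, 2)))
P = Mul(I, Pow(41, Rational(1, 2))) (P = Pow(Add(Mul(-4, Add(1, -4)), -53), Rational(1, 2)) = Pow(Add(Mul(-4, -3), -53), Rational(1, 2)) = Pow(Add(12, -53), Rational(1, 2)) = Pow(-41, Rational(1, 2)) = Mul(I, Pow(41, Rational(1, 2))) ≈ Mul(6.4031, I))
Mul(Function('b')(Add(1, Mul(-1, 6))), Add(g, P)) = Mul(Mul(Rational(1, 2), Add(1, Mul(-1, 6)), Add(1, Add(1, Mul(-1, 6)))), Add(-114, Mul(I, Pow(41, Rational(1, 2))))) = Mul(Mul(Rational(1, 2), Add(1, -6), Add(1, Add(1, -6))), Add(-114, Mul(I, Pow(41, Rational(1, 2))))) = Mul(Mul(Rational(1, 2), -5, Add(1, -5)), Add(-114, Mul(I, Pow(41, Rational(1, 2))))) = Mul(Mul(Rational(1, 2), -5, -4), Add(-114, Mul(I, Pow(41, Rational(1, 2))))) = Mul(10, Add(-114, Mul(I, Pow(41, Rational(1, 2))))) = Add(-1140, Mul(10, I, Pow(41, Rational(1, 2))))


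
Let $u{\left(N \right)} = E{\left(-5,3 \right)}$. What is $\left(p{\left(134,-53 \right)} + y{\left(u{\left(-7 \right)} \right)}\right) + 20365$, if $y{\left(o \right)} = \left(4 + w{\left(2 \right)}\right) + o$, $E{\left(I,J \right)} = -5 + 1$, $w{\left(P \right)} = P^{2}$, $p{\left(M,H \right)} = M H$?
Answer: $13267$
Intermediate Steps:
$p{\left(M,H \right)} = H M$
$E{\left(I,J \right)} = -4$
$u{\left(N \right)} = -4$
$y{\left(o \right)} = 8 + o$ ($y{\left(o \right)} = \left(4 + 2^{2}\right) + o = \left(4 + 4\right) + o = 8 + o$)
$\left(p{\left(134,-53 \right)} + y{\left(u{\left(-7 \right)} \right)}\right) + 20365 = \left(\left(-53\right) 134 + \left(8 - 4\right)\right) + 20365 = \left(-7102 + 4\right) + 20365 = -7098 + 20365 = 13267$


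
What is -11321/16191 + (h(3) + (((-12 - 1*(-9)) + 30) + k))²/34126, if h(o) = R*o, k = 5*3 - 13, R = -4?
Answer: -381661247/552534066 ≈ -0.69075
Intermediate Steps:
k = 2 (k = 15 - 13 = 2)
h(o) = -4*o
-11321/16191 + (h(3) + (((-12 - 1*(-9)) + 30) + k))²/34126 = -11321/16191 + (-4*3 + (((-12 - 1*(-9)) + 30) + 2))²/34126 = -11321*1/16191 + (-12 + (((-12 + 9) + 30) + 2))²*(1/34126) = -11321/16191 + (-12 + ((-3 + 30) + 2))²*(1/34126) = -11321/16191 + (-12 + (27 + 2))²*(1/34126) = -11321/16191 + (-12 + 29)²*(1/34126) = -11321/16191 + 17²*(1/34126) = -11321/16191 + 289*(1/34126) = -11321/16191 + 289/34126 = -381661247/552534066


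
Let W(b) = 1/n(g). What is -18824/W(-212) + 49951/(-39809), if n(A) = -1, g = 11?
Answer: 68119515/3619 ≈ 18823.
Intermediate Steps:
W(b) = -1 (W(b) = 1/(-1) = -1)
-18824/W(-212) + 49951/(-39809) = -18824/(-1) + 49951/(-39809) = -18824*(-1) + 49951*(-1/39809) = 18824 - 4541/3619 = 68119515/3619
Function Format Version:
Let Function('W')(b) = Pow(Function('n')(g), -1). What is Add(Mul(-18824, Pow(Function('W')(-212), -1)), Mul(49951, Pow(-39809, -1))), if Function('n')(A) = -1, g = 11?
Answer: Rational(68119515, 3619) ≈ 18823.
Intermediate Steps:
Function('W')(b) = -1 (Function('W')(b) = Pow(-1, -1) = -1)
Add(Mul(-18824, Pow(Function('W')(-212), -1)), Mul(49951, Pow(-39809, -1))) = Add(Mul(-18824, Pow(-1, -1)), Mul(49951, Pow(-39809, -1))) = Add(Mul(-18824, -1), Mul(49951, Rational(-1, 39809))) = Add(18824, Rational(-4541, 3619)) = Rational(68119515, 3619)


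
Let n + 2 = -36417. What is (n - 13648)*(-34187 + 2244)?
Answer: 1599290181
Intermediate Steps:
n = -36419 (n = -2 - 36417 = -36419)
(n - 13648)*(-34187 + 2244) = (-36419 - 13648)*(-34187 + 2244) = -50067*(-31943) = 1599290181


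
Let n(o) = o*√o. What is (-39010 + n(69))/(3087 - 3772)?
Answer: 7802/137 - 69*√69/685 ≈ 56.112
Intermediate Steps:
n(o) = o^(3/2)
(-39010 + n(69))/(3087 - 3772) = (-39010 + 69^(3/2))/(3087 - 3772) = (-39010 + 69*√69)/(-685) = (-39010 + 69*√69)*(-1/685) = 7802/137 - 69*√69/685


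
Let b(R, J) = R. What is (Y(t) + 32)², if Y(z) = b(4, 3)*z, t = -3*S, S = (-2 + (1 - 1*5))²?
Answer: 160000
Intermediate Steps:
S = 36 (S = (-2 + (1 - 5))² = (-2 - 4)² = (-6)² = 36)
t = -108 (t = -3*36 = -108)
Y(z) = 4*z
(Y(t) + 32)² = (4*(-108) + 32)² = (-432 + 32)² = (-400)² = 160000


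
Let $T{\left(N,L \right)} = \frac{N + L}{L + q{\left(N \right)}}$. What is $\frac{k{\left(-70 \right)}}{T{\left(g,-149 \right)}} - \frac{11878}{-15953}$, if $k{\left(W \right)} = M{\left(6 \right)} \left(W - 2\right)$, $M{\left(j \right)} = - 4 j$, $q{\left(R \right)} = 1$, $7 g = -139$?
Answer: $\frac{4762204670}{3142741} \approx 1515.3$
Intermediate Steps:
$g = - \frac{139}{7}$ ($g = \frac{1}{7} \left(-139\right) = - \frac{139}{7} \approx -19.857$)
$k{\left(W \right)} = 48 - 24 W$ ($k{\left(W \right)} = \left(-4\right) 6 \left(W - 2\right) = - 24 \left(-2 + W\right) = 48 - 24 W$)
$T{\left(N,L \right)} = \frac{L + N}{1 + L}$ ($T{\left(N,L \right)} = \frac{N + L}{L + 1} = \frac{L + N}{1 + L}$)
$\frac{k{\left(-70 \right)}}{T{\left(g,-149 \right)}} - \frac{11878}{-15953} = \frac{48 - -1680}{\frac{1}{1 - 149} \left(-149 - \frac{139}{7}\right)} - \frac{11878}{-15953} = \frac{48 + 1680}{\frac{1}{-148} \left(- \frac{1182}{7}\right)} - - \frac{11878}{15953} = \frac{1728}{\left(- \frac{1}{148}\right) \left(- \frac{1182}{7}\right)} + \frac{11878}{15953} = \frac{1728}{\frac{591}{518}} + \frac{11878}{15953} = 1728 \cdot \frac{518}{591} + \frac{11878}{15953} = \frac{298368}{197} + \frac{11878}{15953} = \frac{4762204670}{3142741}$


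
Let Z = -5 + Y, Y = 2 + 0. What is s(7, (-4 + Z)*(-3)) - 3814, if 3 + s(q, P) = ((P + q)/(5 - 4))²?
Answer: -3033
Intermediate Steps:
Y = 2
Z = -3 (Z = -5 + 2 = -3)
s(q, P) = -3 + (P + q)² (s(q, P) = -3 + ((P + q)/(5 - 4))² = -3 + ((P + q)/1)² = -3 + ((P + q)*1)² = -3 + (P + q)²)
s(7, (-4 + Z)*(-3)) - 3814 = (-3 + ((-4 - 3)*(-3) + 7)²) - 3814 = (-3 + (-7*(-3) + 7)²) - 3814 = (-3 + (21 + 7)²) - 3814 = (-3 + 28²) - 3814 = (-3 + 784) - 3814 = 781 - 3814 = -3033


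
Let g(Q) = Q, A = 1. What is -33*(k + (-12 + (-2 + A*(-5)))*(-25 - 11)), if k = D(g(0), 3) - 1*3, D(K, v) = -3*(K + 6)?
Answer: -21879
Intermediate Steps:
D(K, v) = -18 - 3*K (D(K, v) = -3*(6 + K) = -18 - 3*K)
k = -21 (k = (-18 - 3*0) - 1*3 = (-18 + 0) - 3 = -18 - 3 = -21)
-33*(k + (-12 + (-2 + A*(-5)))*(-25 - 11)) = -33*(-21 + (-12 + (-2 + 1*(-5)))*(-25 - 11)) = -33*(-21 + (-12 + (-2 - 5))*(-36)) = -33*(-21 + (-12 - 7)*(-36)) = -33*(-21 - 19*(-36)) = -33*(-21 + 684) = -33*663 = -21879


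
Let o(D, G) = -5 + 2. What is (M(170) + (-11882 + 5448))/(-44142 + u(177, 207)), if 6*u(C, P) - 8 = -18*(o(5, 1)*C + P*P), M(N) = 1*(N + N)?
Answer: 9141/256642 ≈ 0.035618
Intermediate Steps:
o(D, G) = -3
M(N) = 2*N (M(N) = 1*(2*N) = 2*N)
u(C, P) = 4/3 - 3*P**2 + 9*C (u(C, P) = 4/3 + (-18*(-3*C + P*P))/6 = 4/3 + (-18*(-3*C + P**2))/6 = 4/3 + (-18*(P**2 - 3*C))/6 = 4/3 + (-18*P**2 + 54*C)/6 = 4/3 + (-3*P**2 + 9*C) = 4/3 - 3*P**2 + 9*C)
(M(170) + (-11882 + 5448))/(-44142 + u(177, 207)) = (2*170 + (-11882 + 5448))/(-44142 + (4/3 - 3*207**2 + 9*177)) = (340 - 6434)/(-44142 + (4/3 - 3*42849 + 1593)) = -6094/(-44142 + (4/3 - 128547 + 1593)) = -6094/(-44142 - 380858/3) = -6094/(-513284/3) = -6094*(-3/513284) = 9141/256642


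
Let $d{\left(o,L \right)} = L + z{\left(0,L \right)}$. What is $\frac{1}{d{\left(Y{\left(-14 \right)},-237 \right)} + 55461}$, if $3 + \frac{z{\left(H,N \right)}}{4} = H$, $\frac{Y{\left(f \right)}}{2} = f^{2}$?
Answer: $\frac{1}{55212} \approx 1.8112 \cdot 10^{-5}$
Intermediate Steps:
$Y{\left(f \right)} = 2 f^{2}$
$z{\left(H,N \right)} = -12 + 4 H$
$d{\left(o,L \right)} = -12 + L$ ($d{\left(o,L \right)} = L + \left(-12 + 4 \cdot 0\right) = L + \left(-12 + 0\right) = L - 12 = -12 + L$)
$\frac{1}{d{\left(Y{\left(-14 \right)},-237 \right)} + 55461} = \frac{1}{\left(-12 - 237\right) + 55461} = \frac{1}{-249 + 55461} = \frac{1}{55212}$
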